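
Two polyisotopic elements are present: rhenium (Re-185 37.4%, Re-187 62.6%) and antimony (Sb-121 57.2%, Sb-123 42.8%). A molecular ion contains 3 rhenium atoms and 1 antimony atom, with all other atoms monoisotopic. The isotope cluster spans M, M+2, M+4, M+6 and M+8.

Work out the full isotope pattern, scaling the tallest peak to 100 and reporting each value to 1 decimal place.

Rhenium pattern (n=3): 0.05231362 : 0.26268713 : 0.43968487 : 0.24531438
Antimony pattern (n=1): 0.5720 : 0.4280
Convolve the two distributions (both contribute in 2-u steps):
  M: 0.05231362×0.5720 = 0.029923
  M+2: 0.05231362×0.4280 + 0.26268713×0.5720 = 0.172647
  M+4: 0.26268713×0.4280 + 0.43968487×0.5720 = 0.363930
  M+6: 0.43968487×0.4280 + 0.24531438×0.5720 = 0.328505
  M+8: 0.24531438×0.4280 = 0.104995
Scale to base peak (0.363930) = 100: 8.2 : 47.4 : 100.0 : 90.3 : 28.9

8.2 : 47.4 : 100.0 : 90.3 : 28.9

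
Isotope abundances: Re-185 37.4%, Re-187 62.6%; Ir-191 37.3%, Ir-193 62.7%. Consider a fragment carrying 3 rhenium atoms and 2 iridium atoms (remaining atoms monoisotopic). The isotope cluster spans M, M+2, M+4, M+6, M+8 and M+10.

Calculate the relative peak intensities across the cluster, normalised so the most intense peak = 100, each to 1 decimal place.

Rhenium pattern (n=3): 0.05231362 : 0.26268713 : 0.43968487 : 0.24531438
Iridium pattern (n=2): 0.139129 : 0.467742 : 0.393129
Convolve the two distributions (both contribute in 2-u steps):
  M: 0.05231362×0.139129 = 0.007278
  M+2: 0.05231362×0.467742 + 0.26268713×0.139129 = 0.061017
  M+4: 0.05231362×0.393129 + 0.26268713×0.467742 + 0.43968487×0.139129 = 0.204609
  M+6: 0.26268713×0.393129 + 0.43968487×0.467742 + 0.24531438×0.139129 = 0.343059
  M+8: 0.43968487×0.393129 + 0.24531438×0.467742 = 0.287597
  M+10: 0.24531438×0.393129 = 0.096440
Scale to base peak (0.343059) = 100: 2.1 : 17.8 : 59.6 : 100.0 : 83.8 : 28.1

2.1 : 17.8 : 59.6 : 100.0 : 83.8 : 28.1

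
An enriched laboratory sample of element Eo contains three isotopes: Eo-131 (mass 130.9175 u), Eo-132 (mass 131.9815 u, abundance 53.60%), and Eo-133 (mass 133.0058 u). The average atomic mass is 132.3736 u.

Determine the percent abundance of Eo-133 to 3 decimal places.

42.417%

The remaining 46.40% is split between Eo-131 (fraction x) and Eo-133 (fraction 0.4640 − x).
Substituting: 130.9175x + 133.0058(0.4640 − x) = 61.631516
(130.9175 − 133.0058)x = -0.0831752  ⇒  x = 0.03983, y = 0.42417
Eo-131: 3.983%, Eo-133: 42.417%.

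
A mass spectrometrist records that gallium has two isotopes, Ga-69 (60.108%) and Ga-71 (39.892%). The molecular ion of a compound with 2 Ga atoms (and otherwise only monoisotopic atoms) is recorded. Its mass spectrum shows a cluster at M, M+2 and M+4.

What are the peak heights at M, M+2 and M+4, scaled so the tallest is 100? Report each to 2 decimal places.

The 2 Ga atoms are independent, so intensities follow the terms of (0.60108 + 0.39892)^2.
P(M) = 0.60108^2 = 0.361297
P(M+2) = 2 × 0.60108^1 × 0.39892^1 = 0.479566
P(M+4) = 0.39892^2 = 0.159137
The M+2 peak is largest (0.479566); scaling to 100 gives 75.34 : 100.00 : 33.18.

75.34 : 100.00 : 33.18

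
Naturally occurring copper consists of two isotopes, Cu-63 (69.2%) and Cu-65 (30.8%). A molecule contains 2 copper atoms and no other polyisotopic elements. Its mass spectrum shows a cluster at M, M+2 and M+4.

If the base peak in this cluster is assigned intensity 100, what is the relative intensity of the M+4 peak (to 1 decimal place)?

(0.692 + 0.308)^2 gives M 0.4789, M+2 0.4263, M+4 0.0949; the largest is M.
P(M) = C(2,0) × 0.692^2 × 0.308^0 = 1 × 0.478864 × 1.0000 = 0.478864 (base)
P(M+4) = C(2,2) × 0.692^0 × 0.308^2 = 1 × 1.0000 × 0.094864 = 0.094864
Relative intensity = 0.094864 / 0.478864 × 100 = 19.8

19.8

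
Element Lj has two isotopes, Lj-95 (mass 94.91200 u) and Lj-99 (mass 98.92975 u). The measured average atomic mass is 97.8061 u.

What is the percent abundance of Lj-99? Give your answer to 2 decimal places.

With x = fraction of Lj-95 (so Lj-99 is 1 − x):
94.91200·x + 98.92975·(1 − x) = 97.8061
(94.91200 − 98.92975)·x = 97.8061 − 98.92975
x = -1.12365 / -4.01775 = 0.27967 → 27.97% Lj-95, 72.03% Lj-99.

72.03%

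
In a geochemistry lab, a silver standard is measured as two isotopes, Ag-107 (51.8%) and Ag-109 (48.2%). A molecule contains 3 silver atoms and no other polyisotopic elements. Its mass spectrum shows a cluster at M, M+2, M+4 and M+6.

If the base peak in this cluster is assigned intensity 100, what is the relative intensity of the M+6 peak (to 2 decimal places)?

28.86

Term probabilities: M 0.1390, M+2 0.3880, M+4 0.3610, M+6 0.1120. Base peak = M+2.
P(M+2) = C(3,1) × 0.518^2 × 0.482^1 = 3 × 0.268324 × 0.4820 = 0.387997 (base)
P(M+6) = C(3,3) × 0.518^0 × 0.482^3 = 1 × 1.0000 × 0.11198017 = 0.111980
Relative intensity = 0.111980 / 0.387997 × 100 = 28.86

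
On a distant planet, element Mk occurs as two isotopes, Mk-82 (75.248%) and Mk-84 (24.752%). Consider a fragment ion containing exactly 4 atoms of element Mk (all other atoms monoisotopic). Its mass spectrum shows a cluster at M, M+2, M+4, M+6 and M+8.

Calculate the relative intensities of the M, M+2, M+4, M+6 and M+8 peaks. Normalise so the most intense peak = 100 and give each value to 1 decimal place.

76.0 : 100.0 : 49.3 : 10.8 : 0.9

Expanding (0.75248 + 0.24752)^4:
P(M) = 0.75248^4 = 0.320612
P(M+2) = 4 × 0.75248^3 × 0.24752^1 = 0.421847
P(M+4) = 6 × 0.75248^2 × 0.24752^2 = 0.208143
P(M+6) = 4 × 0.75248^1 × 0.24752^3 = 0.045644
P(M+8) = 0.24752^4 = 0.003754
The M+2 peak is largest (0.421847); scaling to 100 gives 76.0 : 100.0 : 49.3 : 10.8 : 0.9.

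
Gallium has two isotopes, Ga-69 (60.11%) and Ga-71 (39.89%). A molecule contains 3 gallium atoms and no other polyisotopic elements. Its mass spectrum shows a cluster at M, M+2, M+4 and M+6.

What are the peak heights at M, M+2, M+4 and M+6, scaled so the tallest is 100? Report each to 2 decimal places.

Each Ga atom is independently Ga-69 (p = 0.6011) or Ga-71 (q = 0.3989); the cluster is the binomial expansion (p + q)^3.
P(M) = 0.6011^3 = 0.217190
P(M+2) = 3 × 0.6011^2 × 0.3989^1 = 0.432393
P(M+4) = 3 × 0.6011^1 × 0.3989^2 = 0.286943
P(M+6) = 0.3989^3 = 0.063473
The M+2 peak is largest (0.432393); scaling to 100 gives 50.23 : 100.00 : 66.36 : 14.68.

50.23 : 100.00 : 66.36 : 14.68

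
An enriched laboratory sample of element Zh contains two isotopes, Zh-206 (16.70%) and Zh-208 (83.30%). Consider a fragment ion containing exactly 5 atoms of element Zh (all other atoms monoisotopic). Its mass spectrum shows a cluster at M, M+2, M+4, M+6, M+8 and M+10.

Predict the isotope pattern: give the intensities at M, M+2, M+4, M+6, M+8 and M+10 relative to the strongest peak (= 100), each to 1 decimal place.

0.0 : 0.8 : 8.0 : 40.1 : 100.0 : 99.8

Expanding (0.1670 + 0.8330)^5:
P(M) = 0.1670^5 = 0.000130
P(M+2) = 5 × 0.1670^4 × 0.8330^1 = 0.003240
P(M+4) = 10 × 0.1670^3 × 0.8330^2 = 0.032318
P(M+6) = 10 × 0.1670^2 × 0.8330^3 = 0.161201
P(M+8) = 5 × 0.1670^1 × 0.8330^4 = 0.402037
P(M+10) = 0.8330^5 = 0.401074
The M+8 peak is largest (0.402037); scaling to 100 gives 0.0 : 0.8 : 8.0 : 40.1 : 100.0 : 99.8.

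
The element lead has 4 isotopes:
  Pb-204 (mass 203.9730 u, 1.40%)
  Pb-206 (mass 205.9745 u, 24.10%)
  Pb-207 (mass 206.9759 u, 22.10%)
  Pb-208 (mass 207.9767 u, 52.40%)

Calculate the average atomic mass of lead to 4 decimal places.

Ar = Σ fᵢ·mᵢ = 0.0140 × 203.9730 + 0.2410 × 205.9745 + 0.2210 × 206.9759 + 0.5240 × 207.9767
= 2.85562 + 49.63985 + 45.74167 + 108.97979 = 207.21693 u

207.2169 u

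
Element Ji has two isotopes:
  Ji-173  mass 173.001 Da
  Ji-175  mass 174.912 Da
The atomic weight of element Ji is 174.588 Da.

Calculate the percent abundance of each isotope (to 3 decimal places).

With x = fraction of Ji-173 (so Ji-175 is 1 − x):
173.001·x + 174.912·(1 − x) = 174.588
(173.001 − 174.912)·x = 174.588 − 174.912
x = -0.324 / -1.911 = 0.16954 → 16.954% Ji-173, 83.046% Ji-175.

Ji-173: 16.954%, Ji-175: 83.046%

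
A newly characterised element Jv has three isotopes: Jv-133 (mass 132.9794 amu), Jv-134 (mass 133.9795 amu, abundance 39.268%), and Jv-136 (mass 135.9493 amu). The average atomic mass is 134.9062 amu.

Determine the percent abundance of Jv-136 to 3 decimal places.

51.654%

Let x and y be the fractions of Jv-133 and Jv-136. Then x + y = 1 − 0.39268 = 0.60732 and 132.9794x + 135.9493y = 134.9062 − 0.39268×133.9795 = 82.29512994.
Substituting: 132.9794x + 135.9493(0.60732 − x) = 82.29512994
(132.9794 − 135.9493)x = -0.269598936  ⇒  x = 0.09078, y = 0.51654
Jv-133: 9.078%, Jv-136: 51.654%.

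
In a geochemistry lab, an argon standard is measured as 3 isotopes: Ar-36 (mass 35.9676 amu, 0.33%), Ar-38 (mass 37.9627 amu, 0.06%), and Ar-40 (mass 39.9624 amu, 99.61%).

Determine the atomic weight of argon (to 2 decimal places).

Average mass = Σ (abundance × isotope mass) = 0.0033 × 35.9676 + 0.0006 × 37.9627 + 0.9961 × 39.9624
= 0.11869 + 0.02278 + 39.80655 = 39.94802 amu

39.95 amu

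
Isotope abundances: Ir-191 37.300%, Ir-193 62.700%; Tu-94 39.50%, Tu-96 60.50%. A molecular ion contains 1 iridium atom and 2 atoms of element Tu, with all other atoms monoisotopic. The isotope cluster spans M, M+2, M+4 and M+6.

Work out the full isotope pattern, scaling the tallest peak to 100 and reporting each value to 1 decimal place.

Iridium pattern (n=1): 0.3730 : 0.6270
Element Tu pattern (n=2): 0.156025 : 0.47795 : 0.366025
Convolve the two distributions (both contribute in 2-u steps):
  M: 0.3730×0.156025 = 0.058197
  M+2: 0.3730×0.47795 + 0.6270×0.156025 = 0.276103
  M+4: 0.3730×0.366025 + 0.6270×0.47795 = 0.436202
  M+6: 0.6270×0.366025 = 0.229498
Scale to base peak (0.436202) = 100: 13.3 : 63.3 : 100.0 : 52.6

13.3 : 63.3 : 100.0 : 52.6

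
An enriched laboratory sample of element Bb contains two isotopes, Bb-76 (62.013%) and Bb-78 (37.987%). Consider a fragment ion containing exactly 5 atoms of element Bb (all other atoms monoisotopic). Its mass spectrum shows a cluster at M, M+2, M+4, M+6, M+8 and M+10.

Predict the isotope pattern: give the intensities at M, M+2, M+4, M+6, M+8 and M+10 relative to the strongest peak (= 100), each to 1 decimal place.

Expanding (0.62013 + 0.37987)^5:
P(M) = 0.62013^5 = 0.091709
P(M+2) = 5 × 0.62013^4 × 0.37987^1 = 0.280890
P(M+4) = 10 × 0.62013^3 × 0.37987^2 = 0.344127
P(M+6) = 10 × 0.62013^2 × 0.37987^3 = 0.210800
P(M+8) = 5 × 0.62013^1 × 0.37987^4 = 0.064564
P(M+10) = 0.37987^5 = 0.007910
The M+4 peak is largest (0.344127); scaling to 100 gives 26.6 : 81.6 : 100.0 : 61.3 : 18.8 : 2.3.

26.6 : 81.6 : 100.0 : 61.3 : 18.8 : 2.3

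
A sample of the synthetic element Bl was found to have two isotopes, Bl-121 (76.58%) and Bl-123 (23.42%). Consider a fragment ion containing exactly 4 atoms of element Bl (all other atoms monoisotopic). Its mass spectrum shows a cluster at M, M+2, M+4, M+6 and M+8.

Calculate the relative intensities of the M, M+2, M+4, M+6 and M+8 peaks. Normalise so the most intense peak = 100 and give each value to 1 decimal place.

The 4 Bl atoms are independent, so intensities follow the terms of (0.7658 + 0.2342)^4.
P(M) = 0.7658^4 = 0.343923
P(M+2) = 4 × 0.7658^3 × 0.2342^1 = 0.420720
P(M+4) = 6 × 0.7658^2 × 0.2342^2 = 0.192999
P(M+6) = 4 × 0.7658^1 × 0.2342^3 = 0.039349
P(M+8) = 0.2342^4 = 0.003008
The M+2 peak is largest (0.420720); scaling to 100 gives 81.7 : 100.0 : 45.9 : 9.4 : 0.7.

81.7 : 100.0 : 45.9 : 9.4 : 0.7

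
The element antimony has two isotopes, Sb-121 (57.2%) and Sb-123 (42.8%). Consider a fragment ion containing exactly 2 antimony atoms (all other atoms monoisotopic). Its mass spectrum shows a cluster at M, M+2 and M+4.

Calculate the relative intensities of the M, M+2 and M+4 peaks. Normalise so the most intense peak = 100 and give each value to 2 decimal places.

66.82 : 100.00 : 37.41

Expanding (0.572 + 0.428)^2:
P(M) = 0.572^2 = 0.327184
P(M+2) = 2 × 0.572^1 × 0.428^1 = 0.489632
P(M+4) = 0.428^2 = 0.183184
The M+2 peak is largest (0.489632); scaling to 100 gives 66.82 : 100.00 : 37.41.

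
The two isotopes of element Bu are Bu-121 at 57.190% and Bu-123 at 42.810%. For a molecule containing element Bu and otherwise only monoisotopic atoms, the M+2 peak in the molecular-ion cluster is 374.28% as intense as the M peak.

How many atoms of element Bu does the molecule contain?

The M+2/M ratio from n Bu atoms is n · q/p = n · 0.42810/0.57190.
n = 3.7428 × 0.57190/0.42810 = 5.00 ≈ 5

5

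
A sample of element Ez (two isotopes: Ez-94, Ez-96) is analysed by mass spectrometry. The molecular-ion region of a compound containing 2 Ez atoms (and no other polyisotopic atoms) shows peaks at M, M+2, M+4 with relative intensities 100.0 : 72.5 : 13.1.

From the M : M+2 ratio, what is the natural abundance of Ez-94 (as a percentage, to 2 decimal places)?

73.39%

Let p = fractional abundance of Ez-94. I(M+2)/I(M) = [C(2,1)·p^1·(1−p)] / p^2 = 2·(1−p)/p = 72.5/100.0 = 0.7250
(1−p)/p = 0.7250/2 = 0.3625  ⇒  p = 1/(1 + 0.3625) = 0.7339
Ez-94: 73.39%, Ez-96: 26.61%.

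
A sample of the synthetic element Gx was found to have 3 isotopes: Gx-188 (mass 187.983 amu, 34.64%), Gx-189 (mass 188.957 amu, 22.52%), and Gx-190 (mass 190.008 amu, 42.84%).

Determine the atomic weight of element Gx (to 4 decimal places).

Ar = Σ fᵢ·mᵢ = 0.3464 × 187.983 + 0.2252 × 188.957 + 0.4284 × 190.008
= 65.11731 + 42.55312 + 81.39943 = 189.06986 amu

189.0699 amu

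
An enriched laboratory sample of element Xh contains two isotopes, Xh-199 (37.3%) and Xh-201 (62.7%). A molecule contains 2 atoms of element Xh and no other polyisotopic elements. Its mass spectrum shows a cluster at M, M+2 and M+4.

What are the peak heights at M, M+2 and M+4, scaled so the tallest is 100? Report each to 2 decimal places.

29.74 : 100.00 : 84.05

The 2 Xh atoms are independent, so intensities follow the terms of (0.373 + 0.627)^2.
P(M) = 0.373^2 = 0.139129
P(M+2) = 2 × 0.373^1 × 0.627^1 = 0.467742
P(M+4) = 0.627^2 = 0.393129
The M+2 peak is largest (0.467742); scaling to 100 gives 29.74 : 100.00 : 84.05.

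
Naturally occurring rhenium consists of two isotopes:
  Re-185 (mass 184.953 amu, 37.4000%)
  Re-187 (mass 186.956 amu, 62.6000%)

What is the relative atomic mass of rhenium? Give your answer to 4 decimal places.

186.2069 amu

Average mass = Σ (abundance × isotope mass) = 0.374000 × 184.953 + 0.626000 × 186.956
= 69.17242 + 117.03446 = 186.20688 amu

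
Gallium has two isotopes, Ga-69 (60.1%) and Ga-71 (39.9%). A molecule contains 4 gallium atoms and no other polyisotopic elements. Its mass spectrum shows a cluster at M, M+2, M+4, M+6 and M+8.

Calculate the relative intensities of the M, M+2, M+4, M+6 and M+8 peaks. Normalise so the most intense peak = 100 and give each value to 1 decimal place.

Each Ga atom is independently Ga-69 (p = 0.601) or Ga-71 (q = 0.399); the cluster is the binomial expansion (p + q)^4.
P(M) = 0.601^4 = 0.130466
P(M+2) = 4 × 0.601^3 × 0.399^1 = 0.346463
P(M+4) = 6 × 0.601^2 × 0.399^2 = 0.345021
P(M+6) = 4 × 0.601^1 × 0.399^3 = 0.152705
P(M+8) = 0.399^4 = 0.025345
The M+2 peak is largest (0.346463); scaling to 100 gives 37.7 : 100.0 : 99.6 : 44.1 : 7.3.

37.7 : 100.0 : 99.6 : 44.1 : 7.3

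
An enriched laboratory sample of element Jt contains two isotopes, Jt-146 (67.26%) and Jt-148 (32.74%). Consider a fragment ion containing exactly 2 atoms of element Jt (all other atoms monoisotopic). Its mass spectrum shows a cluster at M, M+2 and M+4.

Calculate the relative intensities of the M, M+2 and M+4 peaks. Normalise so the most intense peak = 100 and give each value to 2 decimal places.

The 2 Jt atoms are independent, so intensities follow the terms of (0.6726 + 0.3274)^2.
P(M) = 0.6726^2 = 0.452391
P(M+2) = 2 × 0.6726^1 × 0.3274^1 = 0.440418
P(M+4) = 0.3274^2 = 0.107191
The M peak is largest (0.452391); scaling to 100 gives 100.00 : 97.35 : 23.69.

100.00 : 97.35 : 23.69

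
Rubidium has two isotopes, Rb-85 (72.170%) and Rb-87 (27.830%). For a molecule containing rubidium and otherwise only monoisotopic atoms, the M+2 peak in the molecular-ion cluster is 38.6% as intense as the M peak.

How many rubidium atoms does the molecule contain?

For n independent Rb atoms, I(M+2)/I(M) = n · (abundance Rb-87) / (abundance Rb-85) = n · 0.27830/0.72170.
n = 0.386 × 0.72170/0.27830 = 1.00 ≈ 1

1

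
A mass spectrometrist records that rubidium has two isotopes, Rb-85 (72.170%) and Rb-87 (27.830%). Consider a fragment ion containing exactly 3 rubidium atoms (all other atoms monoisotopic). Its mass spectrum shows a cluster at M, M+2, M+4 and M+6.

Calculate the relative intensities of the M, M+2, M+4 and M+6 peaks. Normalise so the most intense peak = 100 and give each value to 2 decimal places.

86.44 : 100.00 : 38.56 : 4.96

Expanding (0.72170 + 0.27830)^3:
P(M) = 0.72170^3 = 0.375898
P(M+2) = 3 × 0.72170^2 × 0.27830^1 = 0.434858
P(M+4) = 3 × 0.72170^1 × 0.27830^2 = 0.167689
P(M+6) = 0.27830^3 = 0.021555
The M+2 peak is largest (0.434858); scaling to 100 gives 86.44 : 100.00 : 38.56 : 4.96.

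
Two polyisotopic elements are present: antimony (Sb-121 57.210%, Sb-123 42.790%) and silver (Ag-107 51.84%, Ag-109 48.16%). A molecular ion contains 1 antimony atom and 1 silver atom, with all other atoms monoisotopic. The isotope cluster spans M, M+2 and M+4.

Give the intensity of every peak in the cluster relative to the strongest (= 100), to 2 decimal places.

Antimony pattern (n=1): 0.5721 : 0.4279
Silver pattern (n=1): 0.5184 : 0.4816
Convolve the two distributions (both contribute in 2-u steps):
  M: 0.5721×0.5184 = 0.296577
  M+2: 0.5721×0.4816 + 0.4279×0.5184 = 0.497347
  M+4: 0.4279×0.4816 = 0.206077
Scale to base peak (0.497347) = 100: 59.63 : 100.00 : 41.44

59.63 : 100.00 : 41.44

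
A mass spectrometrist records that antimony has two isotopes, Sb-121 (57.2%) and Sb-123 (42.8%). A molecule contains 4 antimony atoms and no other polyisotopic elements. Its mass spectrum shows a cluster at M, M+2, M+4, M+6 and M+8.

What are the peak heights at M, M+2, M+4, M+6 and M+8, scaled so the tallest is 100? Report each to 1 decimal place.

Each Sb atom is independently Sb-121 (p = 0.572) or Sb-123 (q = 0.428); the cluster is the binomial expansion (p + q)^4.
P(M) = 0.572^4 = 0.107049
P(M+2) = 4 × 0.572^3 × 0.428^1 = 0.320400
P(M+4) = 6 × 0.572^2 × 0.428^2 = 0.359609
P(M+6) = 4 × 0.572^1 × 0.428^3 = 0.179385
P(M+8) = 0.428^4 = 0.033556
The M+4 peak is largest (0.359609); scaling to 100 gives 29.8 : 89.1 : 100.0 : 49.9 : 9.3.

29.8 : 89.1 : 100.0 : 49.9 : 9.3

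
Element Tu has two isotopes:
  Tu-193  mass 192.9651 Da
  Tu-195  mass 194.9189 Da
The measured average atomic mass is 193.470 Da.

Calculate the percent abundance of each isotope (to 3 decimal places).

Tu-193: 74.158%, Tu-195: 25.842%

Let x be the fractional abundance of Tu-193; then Tu-195 has abundance 1 − x.
192.9651·x + 194.9189·(1 − x) = 193.470
(192.9651 − 194.9189)·x = 193.470 − 194.9189
x = -1.4489 / -1.9538 = 0.74158 → 74.158% Tu-193, 25.842% Tu-195.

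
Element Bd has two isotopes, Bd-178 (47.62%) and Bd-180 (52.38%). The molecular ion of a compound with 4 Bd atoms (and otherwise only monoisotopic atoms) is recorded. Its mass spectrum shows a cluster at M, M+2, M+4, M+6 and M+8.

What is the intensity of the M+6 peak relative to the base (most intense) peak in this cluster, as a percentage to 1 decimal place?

Binomial terms of (0.4762 + 0.5238)^4: M 0.0514, M+2 0.2263, M+4 0.3733, M+6 0.2737, M+8 0.0753 → M+4 is the base peak.
P(M+4) = C(4,2) × 0.4762^2 × 0.5238^2 = 6 × 0.22676644 × 0.27436644 = 0.373303 (base)
P(M+6) = C(4,3) × 0.4762^1 × 0.5238^3 = 4 × 0.4762 × 0.14371314 = 0.273745
Relative intensity = 0.273745 / 0.373303 × 100 = 73.3

73.3%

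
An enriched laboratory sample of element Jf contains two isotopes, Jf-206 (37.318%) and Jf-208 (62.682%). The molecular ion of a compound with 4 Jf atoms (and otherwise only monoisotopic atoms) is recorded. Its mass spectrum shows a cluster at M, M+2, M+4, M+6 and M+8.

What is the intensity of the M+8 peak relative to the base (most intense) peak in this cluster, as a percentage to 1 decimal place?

42.0%

Term probabilities: M 0.0194, M+2 0.1303, M+4 0.3283, M+6 0.3676, M+8 0.1544. Base peak = M+6.
P(M+6) = C(4,3) × 0.37318^1 × 0.62682^3 = 4 × 0.37318 × 0.24627965 = 0.367627 (base)
P(M+8) = C(4,4) × 0.37318^0 × 0.62682^4 = 1 × 1.0000 × 0.15437301 = 0.154373
Relative intensity = 0.154373 / 0.367627 × 100 = 42.0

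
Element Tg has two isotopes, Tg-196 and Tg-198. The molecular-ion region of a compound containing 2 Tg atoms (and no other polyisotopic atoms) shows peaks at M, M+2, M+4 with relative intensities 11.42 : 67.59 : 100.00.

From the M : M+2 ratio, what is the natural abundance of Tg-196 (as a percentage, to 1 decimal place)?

Let p = fractional abundance of Tg-196. I(M+2)/I(M) = [C(2,1)·p^1·(1−p)] / p^2 = 2·(1−p)/p = 67.59/11.42 = 5.9186
(1−p)/p = 5.9186/2 = 2.9593  ⇒  p = 1/(1 + 2.9593) = 0.2526
Tg-196: 25.3%, Tg-198: 74.7%.

25.3%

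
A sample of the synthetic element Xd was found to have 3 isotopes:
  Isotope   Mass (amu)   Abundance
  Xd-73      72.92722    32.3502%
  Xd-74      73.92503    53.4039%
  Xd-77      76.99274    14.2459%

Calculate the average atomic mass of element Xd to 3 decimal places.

The abundance-weighted mean is 0.323502 × 72.92722 + 0.534039 × 73.92503 + 0.142459 × 76.99274
= 23.592102 + 39.478849 + 10.968309 = 74.039260 amu

74.039 amu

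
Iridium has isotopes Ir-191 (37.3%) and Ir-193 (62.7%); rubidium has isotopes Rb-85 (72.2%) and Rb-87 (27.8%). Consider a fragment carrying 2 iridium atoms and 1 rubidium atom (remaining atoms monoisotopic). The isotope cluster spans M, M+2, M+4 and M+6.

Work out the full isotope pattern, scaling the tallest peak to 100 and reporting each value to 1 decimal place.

24.3 : 90.9 : 100.0 : 26.4

Iridium pattern (n=2): 0.139129 : 0.467742 : 0.393129
Rubidium pattern (n=1): 0.7220 : 0.2780
Convolve the two distributions (both contribute in 2-u steps):
  M: 0.139129×0.7220 = 0.100451
  M+2: 0.139129×0.2780 + 0.467742×0.7220 = 0.376388
  M+4: 0.467742×0.2780 + 0.393129×0.7220 = 0.413871
  M+6: 0.393129×0.2780 = 0.109290
Scale to base peak (0.413871) = 100: 24.3 : 90.9 : 100.0 : 26.4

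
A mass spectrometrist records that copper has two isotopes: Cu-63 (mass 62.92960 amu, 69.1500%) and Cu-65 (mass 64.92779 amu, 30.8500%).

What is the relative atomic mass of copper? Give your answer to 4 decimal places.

Ar = Σ fᵢ·mᵢ = 0.691500 × 62.92960 + 0.308500 × 64.92779
= 43.515818 + 20.030223 = 63.546041 amu

63.5460 amu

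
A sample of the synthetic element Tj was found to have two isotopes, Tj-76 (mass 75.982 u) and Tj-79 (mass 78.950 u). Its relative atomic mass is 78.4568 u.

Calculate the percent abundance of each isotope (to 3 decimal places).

Tj-76: 16.617%, Tj-79: 83.383%

Writing the weighted mean with unknown fraction x of Tj-76:
75.982·x + 78.950·(1 − x) = 78.4568
(75.982 − 78.950)·x = 78.4568 − 78.950
x = -0.4932 / -2.968 = 0.16617 → 16.617% Tj-76, 83.383% Tj-79.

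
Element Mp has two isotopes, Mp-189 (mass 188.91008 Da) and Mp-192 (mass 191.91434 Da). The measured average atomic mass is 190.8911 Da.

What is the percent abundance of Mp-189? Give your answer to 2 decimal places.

Writing the weighted mean with unknown fraction x of Mp-189:
188.91008·x + 191.91434·(1 − x) = 190.8911
(188.91008 − 191.91434)·x = 190.8911 − 191.91434
x = -1.02324 / -3.00426 = 0.34060 → 34.06% Mp-189, 65.94% Mp-192.

34.06%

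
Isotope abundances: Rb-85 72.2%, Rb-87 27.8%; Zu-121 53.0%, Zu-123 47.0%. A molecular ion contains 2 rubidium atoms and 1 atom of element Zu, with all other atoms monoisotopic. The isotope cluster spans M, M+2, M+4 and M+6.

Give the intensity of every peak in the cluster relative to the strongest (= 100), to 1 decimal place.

60.4 : 100.0 : 50.2 : 7.9

Rubidium pattern (n=2): 0.521284 : 0.401432 : 0.077284
Element Zu pattern (n=1): 0.5300 : 0.4700
Convolve the two distributions (both contribute in 2-u steps):
  M: 0.521284×0.5300 = 0.276281
  M+2: 0.521284×0.4700 + 0.401432×0.5300 = 0.457762
  M+4: 0.401432×0.4700 + 0.077284×0.5300 = 0.229634
  M+6: 0.077284×0.4700 = 0.036323
Scale to base peak (0.457762) = 100: 60.4 : 100.0 : 50.2 : 7.9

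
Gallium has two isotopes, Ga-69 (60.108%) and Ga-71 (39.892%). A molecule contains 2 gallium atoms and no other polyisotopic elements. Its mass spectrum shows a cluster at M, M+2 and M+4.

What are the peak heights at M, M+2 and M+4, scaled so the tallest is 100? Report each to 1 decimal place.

Expanding (0.60108 + 0.39892)^2:
P(M) = 0.60108^2 = 0.361297
P(M+2) = 2 × 0.60108^1 × 0.39892^1 = 0.479566
P(M+4) = 0.39892^2 = 0.159137
The M+2 peak is largest (0.479566); scaling to 100 gives 75.3 : 100.0 : 33.2.

75.3 : 100.0 : 33.2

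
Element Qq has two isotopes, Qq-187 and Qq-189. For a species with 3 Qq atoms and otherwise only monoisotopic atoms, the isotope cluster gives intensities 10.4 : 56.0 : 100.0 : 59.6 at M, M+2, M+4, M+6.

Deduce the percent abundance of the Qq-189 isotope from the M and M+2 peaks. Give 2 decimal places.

Let p = fractional abundance of Qq-187. I(M+2)/I(M) = [C(3,1)·p^2·(1−p)] / p^3 = 3·(1−p)/p = 56.0/10.4 = 5.3846
(1−p)/p = 5.3846/3 = 1.7949  ⇒  p = 1/(1 + 1.7949) = 0.3578
Qq-187: 35.78%, Qq-189: 64.22%.

64.22%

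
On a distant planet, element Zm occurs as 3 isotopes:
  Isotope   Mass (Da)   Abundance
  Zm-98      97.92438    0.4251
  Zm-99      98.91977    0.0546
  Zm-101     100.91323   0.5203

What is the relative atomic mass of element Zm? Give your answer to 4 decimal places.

99.5338 Da

Weight each isotope mass by its fractional abundance: 0.4251 × 97.92438 + 0.0546 × 98.91977 + 0.5203 × 100.91323
= 41.627654 + 5.401019 + 52.505154 = 99.533827 Da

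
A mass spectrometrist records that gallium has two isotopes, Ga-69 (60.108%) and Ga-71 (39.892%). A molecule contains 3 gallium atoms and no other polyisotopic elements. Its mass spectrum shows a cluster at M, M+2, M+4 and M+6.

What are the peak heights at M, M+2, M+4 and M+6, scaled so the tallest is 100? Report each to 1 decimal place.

50.2 : 100.0 : 66.4 : 14.7

The 3 Ga atoms are independent, so intensities follow the terms of (0.60108 + 0.39892)^3.
P(M) = 0.60108^3 = 0.217169
P(M+2) = 3 × 0.60108^2 × 0.39892^1 = 0.432386
P(M+4) = 3 × 0.60108^1 × 0.39892^2 = 0.286963
P(M+6) = 0.39892^3 = 0.063483
The M+2 peak is largest (0.432386); scaling to 100 gives 50.2 : 100.0 : 66.4 : 14.7.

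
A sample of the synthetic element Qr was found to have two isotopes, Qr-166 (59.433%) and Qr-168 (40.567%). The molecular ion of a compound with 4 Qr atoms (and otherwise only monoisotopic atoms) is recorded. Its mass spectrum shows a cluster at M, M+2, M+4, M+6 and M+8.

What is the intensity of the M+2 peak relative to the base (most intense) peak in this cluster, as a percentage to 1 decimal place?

97.7%

Binomial terms of (0.59433 + 0.40567)^4: M 0.1248, M+2 0.3407, M+4 0.3488, M+6 0.1587, M+8 0.0271 → M+4 is the base peak.
P(M+4) = C(4,2) × 0.59433^2 × 0.40567^2 = 6 × 0.35322815 × 0.16456815 = 0.348781 (base)
P(M+2) = C(4,1) × 0.59433^3 × 0.40567^1 = 4 × 0.20993409 × 0.40567 = 0.340656
Relative intensity = 0.340656 / 0.348781 × 100 = 97.7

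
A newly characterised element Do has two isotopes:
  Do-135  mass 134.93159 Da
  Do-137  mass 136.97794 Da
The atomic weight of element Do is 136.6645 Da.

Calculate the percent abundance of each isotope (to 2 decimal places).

Let x be the fractional abundance of Do-135; then Do-137 has abundance 1 − x.
134.93159·x + 136.97794·(1 − x) = 136.6645
(134.93159 − 136.97794)·x = 136.6645 − 136.97794
x = -0.31344 / -2.04635 = 0.15317 → 15.32% Do-135, 84.68% Do-137.

Do-135: 15.32%, Do-137: 84.68%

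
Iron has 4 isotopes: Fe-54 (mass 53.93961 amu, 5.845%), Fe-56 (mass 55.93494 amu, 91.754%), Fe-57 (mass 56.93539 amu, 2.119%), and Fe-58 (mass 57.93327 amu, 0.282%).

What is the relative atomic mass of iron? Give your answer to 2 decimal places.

Ar = Σ fᵢ·mᵢ = 0.05845 × 53.93961 + 0.91754 × 55.93494 + 0.02119 × 56.93539 + 0.00282 × 57.93327
= 3.152770 + 51.322545 + 1.206461 + 0.163372 = 55.845148 amu

55.85 amu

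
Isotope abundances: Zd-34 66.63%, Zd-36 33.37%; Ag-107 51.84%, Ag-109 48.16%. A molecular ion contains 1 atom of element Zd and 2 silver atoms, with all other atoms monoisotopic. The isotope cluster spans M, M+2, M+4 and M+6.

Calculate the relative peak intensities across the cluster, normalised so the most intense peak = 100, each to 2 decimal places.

42.39 : 100.00 : 76.04 : 18.32

Element Zd pattern (n=1): 0.6663 : 0.3337
Silver pattern (n=2): 0.26873856 : 0.49932288 : 0.23193856
Convolve the two distributions (both contribute in 2-u steps):
  M: 0.6663×0.26873856 = 0.179061
  M+2: 0.6663×0.49932288 + 0.3337×0.26873856 = 0.422377
  M+4: 0.6663×0.23193856 + 0.3337×0.49932288 = 0.321165
  M+6: 0.3337×0.23193856 = 0.077398
Scale to base peak (0.422377) = 100: 42.39 : 100.00 : 76.04 : 18.32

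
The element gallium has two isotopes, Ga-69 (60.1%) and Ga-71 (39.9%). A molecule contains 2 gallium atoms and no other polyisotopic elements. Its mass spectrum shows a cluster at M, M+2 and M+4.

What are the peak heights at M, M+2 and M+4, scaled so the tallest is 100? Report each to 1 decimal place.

75.3 : 100.0 : 33.2

The 2 Ga atoms are independent, so intensities follow the terms of (0.601 + 0.399)^2.
P(M) = 0.601^2 = 0.361201
P(M+2) = 2 × 0.601^1 × 0.399^1 = 0.479598
P(M+4) = 0.399^2 = 0.159201
The M+2 peak is largest (0.479598); scaling to 100 gives 75.3 : 100.0 : 33.2.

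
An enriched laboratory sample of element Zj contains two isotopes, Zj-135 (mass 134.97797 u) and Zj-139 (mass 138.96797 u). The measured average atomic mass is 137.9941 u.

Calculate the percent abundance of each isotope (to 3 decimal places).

Zj-135: 24.408%, Zj-139: 75.592%

Let x be the fractional abundance of Zj-135; then Zj-139 has abundance 1 − x.
134.97797·x + 138.96797·(1 − x) = 137.9941
(134.97797 − 138.96797)·x = 137.9941 − 138.96797
x = -0.97387 / -3.99000 = 0.24408 → 24.408% Zj-135, 75.592% Zj-139.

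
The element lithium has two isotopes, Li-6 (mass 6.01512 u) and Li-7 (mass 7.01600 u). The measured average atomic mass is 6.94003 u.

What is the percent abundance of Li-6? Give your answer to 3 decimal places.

7.590%

With x = fraction of Li-6 (so Li-7 is 1 − x):
6.01512·x + 7.01600·(1 − x) = 6.94003
(6.01512 − 7.01600)·x = 6.94003 − 7.01600
x = -0.07597 / -1.00088 = 0.07590 → 7.590% Li-6, 92.410% Li-7.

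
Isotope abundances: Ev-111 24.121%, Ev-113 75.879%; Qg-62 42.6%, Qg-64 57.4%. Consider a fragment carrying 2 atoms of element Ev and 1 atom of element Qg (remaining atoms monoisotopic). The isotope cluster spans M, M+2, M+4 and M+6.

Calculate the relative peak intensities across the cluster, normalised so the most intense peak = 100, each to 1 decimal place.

5.4 : 41.6 : 100.0 : 72.6

Element Ev pattern (n=2): 0.05818226 : 0.36605547 : 0.57576226
Element Qg pattern (n=1): 0.4260 : 0.5740
Convolve the two distributions (both contribute in 2-u steps):
  M: 0.05818226×0.4260 = 0.024786
  M+2: 0.05818226×0.5740 + 0.36605547×0.4260 = 0.189336
  M+4: 0.36605547×0.5740 + 0.57576226×0.4260 = 0.455391
  M+6: 0.57576226×0.5740 = 0.330488
Scale to base peak (0.455391) = 100: 5.4 : 41.6 : 100.0 : 72.6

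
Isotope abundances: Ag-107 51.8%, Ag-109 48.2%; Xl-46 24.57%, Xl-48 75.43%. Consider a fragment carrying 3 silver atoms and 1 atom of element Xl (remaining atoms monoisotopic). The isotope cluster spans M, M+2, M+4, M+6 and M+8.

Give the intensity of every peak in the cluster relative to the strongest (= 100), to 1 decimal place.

9.0 : 52.5 : 100.0 : 78.6 : 22.1

Silver pattern (n=3): 0.13899183 : 0.3879965 : 0.3610315 : 0.11198017
Element Xl pattern (n=1): 0.2457 : 0.7543
Convolve the two distributions (both contribute in 2-u steps):
  M: 0.13899183×0.2457 = 0.034150
  M+2: 0.13899183×0.7543 + 0.3879965×0.2457 = 0.200172
  M+4: 0.3879965×0.7543 + 0.3610315×0.2457 = 0.381371
  M+6: 0.3610315×0.7543 + 0.11198017×0.2457 = 0.299840
  M+8: 0.11198017×0.7543 = 0.084467
Scale to base peak (0.381371) = 100: 9.0 : 52.5 : 100.0 : 78.6 : 22.1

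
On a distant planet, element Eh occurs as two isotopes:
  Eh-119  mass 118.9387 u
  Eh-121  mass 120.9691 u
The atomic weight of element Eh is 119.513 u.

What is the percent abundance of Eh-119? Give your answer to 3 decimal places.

With x = fraction of Eh-119 (so Eh-121 is 1 − x):
118.9387·x + 120.9691·(1 − x) = 119.513
(118.9387 − 120.9691)·x = 119.513 − 120.9691
x = -1.4561 / -2.0304 = 0.71715 → 71.715% Eh-119, 28.285% Eh-121.

71.715%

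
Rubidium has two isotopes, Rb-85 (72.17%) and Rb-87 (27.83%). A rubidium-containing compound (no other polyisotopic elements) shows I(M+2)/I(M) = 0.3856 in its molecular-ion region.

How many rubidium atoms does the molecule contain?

1

The M+2/M ratio from n Rb atoms is n · q/p = n · 0.2783/0.7217.
n = 0.3856 × 0.7217/0.2783 = 1.00 ≈ 1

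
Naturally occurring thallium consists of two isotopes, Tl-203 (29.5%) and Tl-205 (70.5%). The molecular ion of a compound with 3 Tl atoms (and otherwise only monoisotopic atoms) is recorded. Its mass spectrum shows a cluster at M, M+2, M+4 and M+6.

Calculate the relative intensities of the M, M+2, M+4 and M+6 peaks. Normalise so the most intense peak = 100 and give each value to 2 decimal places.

Each Tl atom is independently Tl-203 (p = 0.295) or Tl-205 (q = 0.705); the cluster is the binomial expansion (p + q)^3.
P(M) = 0.295^3 = 0.025672
P(M+2) = 3 × 0.295^2 × 0.705^1 = 0.184058
P(M+4) = 3 × 0.295^1 × 0.705^2 = 0.439867
P(M+6) = 0.705^3 = 0.350403
The M+4 peak is largest (0.439867); scaling to 100 gives 5.84 : 41.84 : 100.00 : 79.66.

5.84 : 41.84 : 100.00 : 79.66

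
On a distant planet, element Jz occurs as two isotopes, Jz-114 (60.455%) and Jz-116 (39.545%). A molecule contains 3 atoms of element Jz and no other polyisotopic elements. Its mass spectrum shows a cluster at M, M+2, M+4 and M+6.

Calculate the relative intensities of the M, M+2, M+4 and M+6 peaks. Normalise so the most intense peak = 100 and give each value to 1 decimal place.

Each Jz atom is independently Jz-114 (p = 0.60455) or Jz-116 (q = 0.39545); the cluster is the binomial expansion (p + q)^3.
P(M) = 0.60455^3 = 0.220951
P(M+2) = 3 × 0.60455^2 × 0.39545^1 = 0.433588
P(M+4) = 3 × 0.60455^1 × 0.39545^2 = 0.283620
P(M+6) = 0.39545^3 = 0.061841
The M+2 peak is largest (0.433588); scaling to 100 gives 51.0 : 100.0 : 65.4 : 14.3.

51.0 : 100.0 : 65.4 : 14.3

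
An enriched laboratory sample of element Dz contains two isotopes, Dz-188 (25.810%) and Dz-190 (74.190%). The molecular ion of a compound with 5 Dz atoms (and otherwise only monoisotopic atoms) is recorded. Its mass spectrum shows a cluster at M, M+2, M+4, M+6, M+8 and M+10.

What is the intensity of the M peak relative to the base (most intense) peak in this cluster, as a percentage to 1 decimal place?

Binomial terms of (0.25810 + 0.74190)^5: M 0.0011, M+2 0.0165, M+4 0.0946, M+6 0.2720, M+8 0.3910, M+10 0.2248 → M+8 is the base peak.
P(M+8) = C(5,4) × 0.25810^1 × 0.74190^4 = 5 × 0.2581 × 0.30295734 = 0.390966 (base)
P(M) = C(5,0) × 0.25810^5 × 0.74190^0 = 1 × 0.00114535 × 1.0000 = 0.001145
Relative intensity = 0.001145 / 0.390966 × 100 = 0.3

0.3%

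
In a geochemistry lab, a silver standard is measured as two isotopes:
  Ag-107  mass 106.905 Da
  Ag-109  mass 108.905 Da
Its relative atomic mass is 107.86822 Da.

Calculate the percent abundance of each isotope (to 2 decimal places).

Ag-107: 51.84%, Ag-109: 48.16%

Writing the weighted mean with unknown fraction x of Ag-107:
106.905·x + 108.905·(1 − x) = 107.86822
(106.905 − 108.905)·x = 107.86822 − 108.905
x = -1.03678 / -2.000 = 0.51839 → 51.84% Ag-107, 48.16% Ag-109.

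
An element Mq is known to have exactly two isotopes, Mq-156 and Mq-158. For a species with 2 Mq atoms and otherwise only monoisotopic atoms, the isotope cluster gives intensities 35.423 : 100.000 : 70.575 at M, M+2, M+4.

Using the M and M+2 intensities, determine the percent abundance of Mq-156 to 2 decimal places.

Let p = fractional abundance of Mq-156. I(M+2)/I(M) = [C(2,1)·p^1·(1−p)] / p^2 = 2·(1−p)/p = 100.000/35.423 = 2.8230
(1−p)/p = 2.8230/2 = 1.4115  ⇒  p = 1/(1 + 1.4115) = 0.4147
Mq-156: 41.47%, Mq-158: 58.53%.

41.47%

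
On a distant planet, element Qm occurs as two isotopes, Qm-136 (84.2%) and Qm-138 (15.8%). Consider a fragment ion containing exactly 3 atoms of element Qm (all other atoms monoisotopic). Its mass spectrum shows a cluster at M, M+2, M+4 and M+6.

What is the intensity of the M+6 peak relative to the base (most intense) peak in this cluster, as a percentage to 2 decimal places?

(0.842 + 0.158)^3 gives M 0.5969, M+2 0.3360, M+4 0.0631, M+6 0.0039; the largest is M.
P(M) = C(3,0) × 0.842^3 × 0.158^0 = 1 × 0.59694769 × 1.0000 = 0.596948 (base)
P(M+6) = C(3,3) × 0.842^0 × 0.158^3 = 1 × 1.0000 × 0.00394431 = 0.003944
Relative intensity = 0.003944 / 0.596948 × 100 = 0.66

0.66%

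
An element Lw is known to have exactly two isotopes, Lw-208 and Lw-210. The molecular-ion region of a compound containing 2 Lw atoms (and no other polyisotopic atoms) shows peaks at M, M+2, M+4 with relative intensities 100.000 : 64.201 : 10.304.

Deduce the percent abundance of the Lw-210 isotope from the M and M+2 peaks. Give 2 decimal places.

Write p for the Lw-208 fraction. I(M+2)/I(M) = [C(2,1)·p^1·(1−p)] / p^2 = 2·(1−p)/p = 64.201/100.000 = 0.6420
(1−p)/p = 0.6420/2 = 0.3210  ⇒  p = 1/(1 + 0.3210) = 0.7570
Lw-208: 75.70%, Lw-210: 24.30%.

24.30%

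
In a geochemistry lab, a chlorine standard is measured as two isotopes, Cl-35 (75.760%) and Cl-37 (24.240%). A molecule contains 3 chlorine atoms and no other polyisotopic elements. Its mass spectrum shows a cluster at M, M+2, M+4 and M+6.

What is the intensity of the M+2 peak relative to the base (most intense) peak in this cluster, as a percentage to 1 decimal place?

Binomial terms of (0.75760 + 0.24240)^3: M 0.4348, M+2 0.4174, M+4 0.1335, M+6 0.0142 → M is the base peak.
P(M) = C(3,0) × 0.75760^3 × 0.24240^0 = 1 × 0.4348304 × 1.0000 = 0.434830 (base)
P(M+2) = C(3,1) × 0.75760^2 × 0.24240^1 = 3 × 0.57395776 × 0.2424 = 0.417382
Relative intensity = 0.417382 / 0.434830 × 100 = 96.0

96.0%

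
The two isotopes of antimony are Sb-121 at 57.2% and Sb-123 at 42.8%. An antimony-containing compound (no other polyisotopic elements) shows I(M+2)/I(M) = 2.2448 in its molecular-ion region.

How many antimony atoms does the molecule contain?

3

The M+2/M ratio from n Sb atoms is n · q/p = n · 0.428/0.572.
n = 2.2448 × 0.572/0.428 = 3.00 ≈ 3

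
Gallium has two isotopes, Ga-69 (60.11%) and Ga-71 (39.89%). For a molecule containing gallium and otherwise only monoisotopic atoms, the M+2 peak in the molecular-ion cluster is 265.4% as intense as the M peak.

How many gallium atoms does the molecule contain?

4

For n independent Ga atoms, I(M+2)/I(M) = n · (abundance Ga-71) / (abundance Ga-69) = n · 0.3989/0.6011.
n = 2.654 × 0.6011/0.3989 = 4.00 ≈ 4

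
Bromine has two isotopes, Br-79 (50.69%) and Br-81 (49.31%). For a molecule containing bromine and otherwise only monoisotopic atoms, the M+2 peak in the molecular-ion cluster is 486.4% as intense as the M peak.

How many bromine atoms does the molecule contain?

With n Br atoms, P(M+2)/P(M) = C(n,1)·p^(n−1)q / p^n = n·q/p = n · 0.4931/0.5069.
n = 4.864 × 0.5069/0.4931 = 5.00 ≈ 5

5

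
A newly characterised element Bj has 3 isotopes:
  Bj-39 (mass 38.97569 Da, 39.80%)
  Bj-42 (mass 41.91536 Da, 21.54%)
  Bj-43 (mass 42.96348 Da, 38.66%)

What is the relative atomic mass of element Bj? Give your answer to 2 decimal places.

41.15 Da

The abundance-weighted mean is 0.3980 × 38.97569 + 0.2154 × 41.91536 + 0.3866 × 42.96348
= 15.512325 + 9.028569 + 16.609681 = 41.150575 Da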